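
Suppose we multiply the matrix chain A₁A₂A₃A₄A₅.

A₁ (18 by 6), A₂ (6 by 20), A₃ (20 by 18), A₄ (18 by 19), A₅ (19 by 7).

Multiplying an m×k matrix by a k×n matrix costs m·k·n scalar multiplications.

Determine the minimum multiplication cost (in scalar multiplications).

Adjacent pairs: A₁A₂ = 18·6·20 = 2160; A₂A₃ = 6·20·18 = 2160; A₃A₄ = 20·18·19 = 6840; A₄A₅ = 18·19·7 = 2394.
Length 3: A₁..A₃: k=1: 0+2160+18·6·18=4104; k=2: 2160+0+18·20·18=8640 → min 4104 | A₂..A₄: k=2: 0+6840+6·20·19=9120; k=3: 2160+0+6·18·19=4212 → min 4212 | A₃..A₅: k=3: 0+2394+20·18·7=4914; k=4: 6840+0+20·19·7=9500 → min 4914.
Length 4: A₁..A₄: k=1: 0+4212+18·6·19=6264; k=2: 2160+6840+18·20·19=15840; k=3: 4104+0+18·18·19=10260 → min 6264 | A₂..A₅: k=2: 0+4914+6·20·7=5754; k=3: 2160+2394+6·18·7=5310; k=4: 4212+0+6·19·7=5010 → min 5010.
Length 5: A₁..A₅: k=1: 0+5010+18·6·7=5766; k=2: 2160+4914+18·20·7=9594; k=3: 4104+2394+18·18·7=8766; k=4: 6264+0+18·19·7=8658 → min 5766.
Optimal order: (A₁(((A₂A₃)A₄)A₅)) with cost 5766.

5766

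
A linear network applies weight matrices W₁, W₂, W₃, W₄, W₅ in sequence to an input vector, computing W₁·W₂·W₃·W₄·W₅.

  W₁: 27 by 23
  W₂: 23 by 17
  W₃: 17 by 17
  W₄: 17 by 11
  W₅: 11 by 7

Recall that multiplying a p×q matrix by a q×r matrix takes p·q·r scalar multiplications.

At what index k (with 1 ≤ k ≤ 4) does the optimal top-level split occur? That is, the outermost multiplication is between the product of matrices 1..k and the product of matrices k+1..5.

Adjacent pairs: W₁W₂ = 27·23·17 = 10557; W₂W₃ = 23·17·17 = 6647; W₃W₄ = 17·17·11 = 3179; W₄W₅ = 17·11·7 = 1309.
Length 3: W₁..W₃: k=1: 0+6647+27·23·17=17204; k=2: 10557+0+27·17·17=18360 → min 17204 | W₂..W₄: k=2: 0+3179+23·17·11=7480; k=3: 6647+0+23·17·11=10948 → min 7480 | W₃..W₅: k=3: 0+1309+17·17·7=3332; k=4: 3179+0+17·11·7=4488 → min 3332.
Length 4: W₁..W₄: k=1: 0+7480+27·23·11=14311; k=2: 10557+3179+27·17·11=18785; k=3: 17204+0+27·17·11=22253 → min 14311 | W₂..W₅: k=2: 0+3332+23·17·7=6069; k=3: 6647+1309+23·17·7=10693; k=4: 7480+0+23·11·7=9251 → min 6069.
Top-level splits: k=1: (W₁..W₁)·(W₂..W₅) → 0+6069+27·23·7 = 10416; k=2: (W₁..W₂)·(W₃..W₅) → 10557+3332+27·17·7 = 17102; k=3: (W₁..W₃)·(W₄..W₅) → 17204+1309+27·17·7 = 21726; k=4: (W₁..W₄)·(W₅..W₅) → 14311+0+27·11·7 = 16390.
Best split is after W₁, i.e. k = 1.

1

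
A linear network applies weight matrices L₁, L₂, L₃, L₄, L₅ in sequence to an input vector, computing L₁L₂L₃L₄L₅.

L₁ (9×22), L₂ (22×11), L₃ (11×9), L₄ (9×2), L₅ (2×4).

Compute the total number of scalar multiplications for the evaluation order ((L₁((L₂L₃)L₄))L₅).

(L₂L₃): 22×11 by 11×9 → 22×9, cost 22·11·9 = 2178
((L₂L₃)L₄): 22×9 by 9×2 → 22×2, cost 22·9·2 = 396; cumulative 2574
(L₁((L₂L₃)L₄)): 9×22 by 22×2 → 9×2, cost 9·22·2 = 396; cumulative 2970
((L₁((L₂L₃)L₄))L₅): 9×2 by 2×4 → 9×4, cost 9·2·4 = 72; cumulative 3042
Total: 3042 scalar multiplications.

3042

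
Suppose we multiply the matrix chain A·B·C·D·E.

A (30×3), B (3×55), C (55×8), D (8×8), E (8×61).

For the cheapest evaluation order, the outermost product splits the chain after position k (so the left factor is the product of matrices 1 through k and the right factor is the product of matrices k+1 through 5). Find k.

Adjacent pairs: AB = 30·3·55 = 4950; BC = 3·55·8 = 1320; CD = 55·8·8 = 3520; DE = 8·8·61 = 3904.
Length 3: A..C: k=1: 0+1320+30·3·8=2040; k=2: 4950+0+30·55·8=18150 → min 2040 | B..D: k=2: 0+3520+3·55·8=4840; k=3: 1320+0+3·8·8=1512 → min 1512 | C..E: k=3: 0+3904+55·8·61=30744; k=4: 3520+0+55·8·61=30360 → min 30360.
Length 4: A..D: k=1: 0+1512+30·3·8=2232; k=2: 4950+3520+30·55·8=21670; k=3: 2040+0+30·8·8=3960 → min 2232 | B..E: k=2: 0+30360+3·55·61=40425; k=3: 1320+3904+3·8·61=6688; k=4: 1512+0+3·8·61=2976 → min 2976.
Top-level splits: k=1: (A..A)·(B..E) → 0+2976+30·3·61 = 8466; k=2: (A..B)·(C..E) → 4950+30360+30·55·61 = 135960; k=3: (A..C)·(D..E) → 2040+3904+30·8·61 = 20584; k=4: (A..D)·(E..E) → 2232+0+30·8·61 = 16872.
Best split is after A, i.e. k = 1.

1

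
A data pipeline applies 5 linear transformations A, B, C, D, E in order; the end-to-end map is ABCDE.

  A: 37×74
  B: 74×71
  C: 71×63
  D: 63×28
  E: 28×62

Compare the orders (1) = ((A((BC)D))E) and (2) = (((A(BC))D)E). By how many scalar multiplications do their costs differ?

Order (1) = ((A((BC)D))E): (BC): 74×71 by 71×63 → 74×63, cost 74·71·63 = 331002; ((BC)D): 74×63 by 63×28 → 74×28, cost 74·63·28 = 130536; cumulative 461538; (A((BC)D)): 37×74 by 74×28 → 37×28, cost 37·74·28 = 76664; cumulative 538202; ((A((BC)D))E): 37×28 by 28×62 → 37×62, cost 37·28·62 = 64232; cumulative 602434. Total 602434.
Order (2) = (((A(BC))D)E): (BC): 74×71 by 71×63 → 74×63, cost 74·71·63 = 331002; (A(BC)): 37×74 by 74×63 → 37×63, cost 37·74·63 = 172494; cumulative 503496; ((A(BC))D): 37×63 by 63×28 → 37×28, cost 37·63·28 = 65268; cumulative 568764; (((A(BC))D)E): 37×28 by 28×62 → 37×62, cost 37·28·62 = 64232; cumulative 632996. Total 632996.
Difference: |602434 − 632996| = 30562.

30562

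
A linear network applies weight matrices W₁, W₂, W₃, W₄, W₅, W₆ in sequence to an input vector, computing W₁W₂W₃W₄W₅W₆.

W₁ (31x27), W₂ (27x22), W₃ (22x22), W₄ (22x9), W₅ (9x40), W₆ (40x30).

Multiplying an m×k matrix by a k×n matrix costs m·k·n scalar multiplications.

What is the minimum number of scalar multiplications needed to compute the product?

36405

Adjacent pairs: W₁W₂ = 31·27·22 = 18414; W₂W₃ = 27·22·22 = 13068; W₃W₄ = 22·22·9 = 4356; W₄W₅ = 22·9·40 = 7920; W₅W₆ = 9·40·30 = 10800.
Length 3: W₁..W₃: k=1: 0+13068+31·27·22=31482; k=2: 18414+0+31·22·22=33418 → min 31482 | W₂..W₄: k=2: 0+4356+27·22·9=9702; k=3: 13068+0+27·22·9=18414 → min 9702 | W₃..W₅: k=3: 0+7920+22·22·40=27280; k=4: 4356+0+22·9·40=12276 → min 12276 | W₄..W₆: k=4: 0+10800+22·9·30=16740; k=5: 7920+0+22·40·30=34320 → min 16740.
Length 4: W₁..W₄: k=1: 0+9702+31·27·9=17235; k=2: 18414+4356+31·22·9=28908; k=3: 31482+0+31·22·9=37620 → min 17235 | W₂..W₅: k=2: 0+12276+27·22·40=36036; k=3: 13068+7920+27·22·40=44748; k=4: 9702+0+27·9·40=19422 → min 19422 | W₃..W₆: k=3: 0+16740+22·22·30=31260; k=4: 4356+10800+22·9·30=21096; k=5: 12276+0+22·40·30=38676 → min 21096.
Length 5: W₁..W₅: k=1: 0+19422+31·27·40=52902; k=2: 18414+12276+31·22·40=57970; k=3: 31482+7920+31·22·40=66682; k=4: 17235+0+31·9·40=28395 → min 28395 | W₂..W₆: k=2: 0+21096+27·22·30=38916; k=3: 13068+16740+27·22·30=47628; k=4: 9702+10800+27·9·30=27792; k=5: 19422+0+27·40·30=51822 → min 27792.
Length 6: W₁..W₆: k=1: 0+27792+31·27·30=52902; k=2: 18414+21096+31·22·30=59970; k=3: 31482+16740+31·22·30=68682; k=4: 17235+10800+31·9·30=36405; k=5: 28395+0+31·40·30=65595 → min 36405.
Optimal order: ((W₁(W₂(W₃W₄)))(W₅W₆)) with cost 36405.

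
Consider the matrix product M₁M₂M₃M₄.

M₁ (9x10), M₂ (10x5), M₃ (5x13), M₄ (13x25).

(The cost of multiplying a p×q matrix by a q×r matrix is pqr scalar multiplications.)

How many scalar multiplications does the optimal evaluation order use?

Adjacent pairs: M₁M₂ = 9·10·5 = 450; M₂M₃ = 10·5·13 = 650; M₃M₄ = 5·13·25 = 1625.
Length 3: M₁..M₃: k=1: 0+650+9·10·13=1820; k=2: 450+0+9·5·13=1035 → min 1035 | M₂..M₄: k=2: 0+1625+10·5·25=2875; k=3: 650+0+10·13·25=3900 → min 2875.
Length 4: M₁..M₄: k=1: 0+2875+9·10·25=5125; k=2: 450+1625+9·5·25=3200; k=3: 1035+0+9·13·25=3960 → min 3200.
Optimal order: ((M₁M₂)(M₃M₄)) with cost 3200.

3200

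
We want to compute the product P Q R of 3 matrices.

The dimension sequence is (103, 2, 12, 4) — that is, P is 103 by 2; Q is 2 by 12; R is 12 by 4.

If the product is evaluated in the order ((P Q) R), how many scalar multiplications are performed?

7416

(P Q): 103×2 by 2×12 → 103×12, cost 103·2·12 = 2472
((P Q) R): 103×12 by 12×4 → 103×4, cost 103·12·4 = 4944; cumulative 7416
Total: 7416 scalar multiplications.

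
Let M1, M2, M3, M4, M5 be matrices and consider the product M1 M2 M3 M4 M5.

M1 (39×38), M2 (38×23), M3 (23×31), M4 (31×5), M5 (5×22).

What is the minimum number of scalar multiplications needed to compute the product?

19635

Adjacent pairs: M1M2 = 39·38·23 = 34086; M2M3 = 38·23·31 = 27094; M3M4 = 23·31·5 = 3565; M4M5 = 31·5·22 = 3410.
Length 3: M1..M3: k=1: 0+27094+39·38·31=73036; k=2: 34086+0+39·23·31=61893 → min 61893 | M2..M4: k=2: 0+3565+38·23·5=7935; k=3: 27094+0+38·31·5=32984 → min 7935 | M3..M5: k=3: 0+3410+23·31·22=19096; k=4: 3565+0+23·5·22=6095 → min 6095.
Length 4: M1..M4: k=1: 0+7935+39·38·5=15345; k=2: 34086+3565+39·23·5=42136; k=3: 61893+0+39·31·5=67938 → min 15345 | M2..M5: k=2: 0+6095+38·23·22=25323; k=3: 27094+3410+38·31·22=56420; k=4: 7935+0+38·5·22=12115 → min 12115.
Length 5: M1..M5: k=1: 0+12115+39·38·22=44719; k=2: 34086+6095+39·23·22=59915; k=3: 61893+3410+39·31·22=91901; k=4: 15345+0+39·5·22=19635 → min 19635.
Optimal order: ((M1 (M2 (M3 M4))) M5) with cost 19635.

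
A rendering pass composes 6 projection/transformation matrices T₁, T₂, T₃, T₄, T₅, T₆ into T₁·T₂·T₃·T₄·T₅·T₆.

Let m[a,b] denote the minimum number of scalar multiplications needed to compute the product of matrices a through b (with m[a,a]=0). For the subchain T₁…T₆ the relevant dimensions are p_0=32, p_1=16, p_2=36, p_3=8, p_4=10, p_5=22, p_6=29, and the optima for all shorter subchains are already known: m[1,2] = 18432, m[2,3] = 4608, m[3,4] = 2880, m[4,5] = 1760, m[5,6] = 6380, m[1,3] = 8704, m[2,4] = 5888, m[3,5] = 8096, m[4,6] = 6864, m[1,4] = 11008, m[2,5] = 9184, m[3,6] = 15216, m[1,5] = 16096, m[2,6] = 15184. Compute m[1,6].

22992

m[1,6] = min over k∈[1,5] of m[1,k]+m[k+1,6]+p_{0}·p_k·p_{6}.
k=1: 0 + 15184 + 32·16·29 = 30032; k=2: 18432 + 15216 + 32·36·29 = 67056; k=3: 8704 + 6864 + 32·8·29 = 22992; k=4: 11008 + 6380 + 32·10·29 = 26668; k=5: 16096 + 0 + 32·22·29 = 36512.
Minimum: 22992 at k=3.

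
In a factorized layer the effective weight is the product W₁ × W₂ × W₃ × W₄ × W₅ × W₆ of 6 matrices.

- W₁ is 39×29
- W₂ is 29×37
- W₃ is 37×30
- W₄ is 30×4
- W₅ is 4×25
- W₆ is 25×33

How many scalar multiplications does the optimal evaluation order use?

21704

Adjacent pairs: W₁W₂ = 39·29·37 = 41847; W₂W₃ = 29·37·30 = 32190; W₃W₄ = 37·30·4 = 4440; W₄W₅ = 30·4·25 = 3000; W₅W₆ = 4·25·33 = 3300.
Length 3: W₁..W₃: k=1: 0+32190+39·29·30=66120; k=2: 41847+0+39·37·30=85137 → min 66120 | W₂..W₄: k=2: 0+4440+29·37·4=8732; k=3: 32190+0+29·30·4=35670 → min 8732 | W₃..W₅: k=3: 0+3000+37·30·25=30750; k=4: 4440+0+37·4·25=8140 → min 8140 | W₄..W₆: k=4: 0+3300+30·4·33=7260; k=5: 3000+0+30·25·33=27750 → min 7260.
Length 4: W₁..W₄: k=1: 0+8732+39·29·4=13256; k=2: 41847+4440+39·37·4=52059; k=3: 66120+0+39·30·4=70800 → min 13256 | W₂..W₅: k=2: 0+8140+29·37·25=34965; k=3: 32190+3000+29·30·25=56940; k=4: 8732+0+29·4·25=11632 → min 11632 | W₃..W₆: k=3: 0+7260+37·30·33=43890; k=4: 4440+3300+37·4·33=12624; k=5: 8140+0+37·25·33=38665 → min 12624.
Length 5: W₁..W₅: k=1: 0+11632+39·29·25=39907; k=2: 41847+8140+39·37·25=86062; k=3: 66120+3000+39·30·25=98370; k=4: 13256+0+39·4·25=17156 → min 17156 | W₂..W₆: k=2: 0+12624+29·37·33=48033; k=3: 32190+7260+29·30·33=68160; k=4: 8732+3300+29·4·33=15860; k=5: 11632+0+29·25·33=35557 → min 15860.
Length 6: W₁..W₆: k=1: 0+15860+39·29·33=53183; k=2: 41847+12624+39·37·33=102090; k=3: 66120+7260+39·30·33=111990; k=4: 13256+3300+39·4·33=21704; k=5: 17156+0+39·25·33=49331 → min 21704.
Optimal order: ((W₁ × (W₂ × (W₃ × W₄))) × (W₅ × W₆)) with cost 21704.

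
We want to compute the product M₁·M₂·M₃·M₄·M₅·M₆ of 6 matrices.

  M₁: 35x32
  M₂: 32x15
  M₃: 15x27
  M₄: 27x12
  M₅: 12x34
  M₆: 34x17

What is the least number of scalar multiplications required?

Adjacent pairs: M₁M₂ = 35·32·15 = 16800; M₂M₃ = 32·15·27 = 12960; M₃M₄ = 15·27·12 = 4860; M₄M₅ = 27·12·34 = 11016; M₅M₆ = 12·34·17 = 6936.
Length 3: M₁..M₃: k=1: 0+12960+35·32·27=43200; k=2: 16800+0+35·15·27=30975 → min 30975 | M₂..M₄: k=2: 0+4860+32·15·12=10620; k=3: 12960+0+32·27·12=23328 → min 10620 | M₃..M₅: k=3: 0+11016+15·27·34=24786; k=4: 4860+0+15·12·34=10980 → min 10980 | M₄..M₆: k=4: 0+6936+27·12·17=12444; k=5: 11016+0+27·34·17=26622 → min 12444.
Length 4: M₁..M₄: k=1: 0+10620+35·32·12=24060; k=2: 16800+4860+35·15·12=27960; k=3: 30975+0+35·27·12=42315 → min 24060 | M₂..M₅: k=2: 0+10980+32·15·34=27300; k=3: 12960+11016+32·27·34=53352; k=4: 10620+0+32·12·34=23676 → min 23676 | M₃..M₆: k=3: 0+12444+15·27·17=19329; k=4: 4860+6936+15·12·17=14856; k=5: 10980+0+15·34·17=19650 → min 14856.
Length 5: M₁..M₅: k=1: 0+23676+35·32·34=61756; k=2: 16800+10980+35·15·34=45630; k=3: 30975+11016+35·27·34=74121; k=4: 24060+0+35·12·34=38340 → min 38340 | M₂..M₆: k=2: 0+14856+32·15·17=23016; k=3: 12960+12444+32·27·17=40092; k=4: 10620+6936+32·12·17=24084; k=5: 23676+0+32·34·17=42172 → min 23016.
Length 6: M₁..M₆: k=1: 0+23016+35·32·17=42056; k=2: 16800+14856+35·15·17=40581; k=3: 30975+12444+35·27·17=59484; k=4: 24060+6936+35·12·17=38136; k=5: 38340+0+35·34·17=58570 → min 38136.
Optimal order: ((M₁·(M₂·(M₃·M₄)))·(M₅·M₆)) with cost 38136.

38136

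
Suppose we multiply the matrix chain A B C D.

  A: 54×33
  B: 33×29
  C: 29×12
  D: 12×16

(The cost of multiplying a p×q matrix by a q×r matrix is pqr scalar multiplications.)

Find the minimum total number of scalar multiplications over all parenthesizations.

43236

Adjacent pairs: AB = 54·33·29 = 51678; BC = 33·29·12 = 11484; CD = 29·12·16 = 5568.
Length 3: A..C: k=1: 0+11484+54·33·12=32868; k=2: 51678+0+54·29·12=70470 → min 32868 | B..D: k=2: 0+5568+33·29·16=20880; k=3: 11484+0+33·12·16=17820 → min 17820.
Length 4: A..D: k=1: 0+17820+54·33·16=46332; k=2: 51678+5568+54·29·16=82302; k=3: 32868+0+54·12·16=43236 → min 43236.
Optimal order: ((A (B C)) D) with cost 43236.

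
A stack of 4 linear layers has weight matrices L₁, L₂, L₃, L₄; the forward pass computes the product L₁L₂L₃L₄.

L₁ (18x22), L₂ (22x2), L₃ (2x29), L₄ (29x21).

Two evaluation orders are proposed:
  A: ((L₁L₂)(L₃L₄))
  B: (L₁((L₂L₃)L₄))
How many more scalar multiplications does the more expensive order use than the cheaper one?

Order A = ((L₁L₂)(L₃L₄)): (L₁L₂): 18×22 by 22×2 → 18×2, cost 18·22·2 = 792; (L₃L₄): 2×29 by 29×21 → 2×21, cost 2·29·21 = 1218; ((L₁L₂)(L₃L₄)): 18×2 by 2×21 → 18×21, cost 18·2·21 = 756; cumulative 2766. Total 2766.
Order B = (L₁((L₂L₃)L₄)): (L₂L₃): 22×2 by 2×29 → 22×29, cost 22·2·29 = 1276; ((L₂L₃)L₄): 22×29 by 29×21 → 22×21, cost 22·29·21 = 13398; cumulative 14674; (L₁((L₂L₃)L₄)): 18×22 by 22×21 → 18×21, cost 18·22·21 = 8316; cumulative 22990. Total 22990.
Difference: |2766 − 22990| = 20224.

20224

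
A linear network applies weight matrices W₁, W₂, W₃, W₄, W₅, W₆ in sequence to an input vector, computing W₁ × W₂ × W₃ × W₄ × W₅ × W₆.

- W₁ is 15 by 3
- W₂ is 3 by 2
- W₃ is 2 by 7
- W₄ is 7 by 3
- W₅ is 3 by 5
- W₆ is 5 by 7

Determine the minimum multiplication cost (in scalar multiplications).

Adjacent pairs: W₁W₂ = 15·3·2 = 90; W₂W₃ = 3·2·7 = 42; W₃W₄ = 2·7·3 = 42; W₄W₅ = 7·3·5 = 105; W₅W₆ = 3·5·7 = 105.
Length 3: W₁..W₃: k=1: 0+42+15·3·7=357; k=2: 90+0+15·2·7=300 → min 300 | W₂..W₄: k=2: 0+42+3·2·3=60; k=3: 42+0+3·7·3=105 → min 60 | W₃..W₅: k=3: 0+105+2·7·5=175; k=4: 42+0+2·3·5=72 → min 72 | W₄..W₆: k=4: 0+105+7·3·7=252; k=5: 105+0+7·5·7=350 → min 252.
Length 4: W₁..W₄: k=1: 0+60+15·3·3=195; k=2: 90+42+15·2·3=222; k=3: 300+0+15·7·3=615 → min 195 | W₂..W₅: k=2: 0+72+3·2·5=102; k=3: 42+105+3·7·5=252; k=4: 60+0+3·3·5=105 → min 102 | W₃..W₆: k=3: 0+252+2·7·7=350; k=4: 42+105+2·3·7=189; k=5: 72+0+2·5·7=142 → min 142.
Length 5: W₁..W₅: k=1: 0+102+15·3·5=327; k=2: 90+72+15·2·5=312; k=3: 300+105+15·7·5=930; k=4: 195+0+15·3·5=420 → min 312 | W₂..W₆: k=2: 0+142+3·2·7=184; k=3: 42+252+3·7·7=441; k=4: 60+105+3·3·7=228; k=5: 102+0+3·5·7=207 → min 184.
Length 6: W₁..W₆: k=1: 0+184+15·3·7=499; k=2: 90+142+15·2·7=442; k=3: 300+252+15·7·7=1287; k=4: 195+105+15·3·7=615; k=5: 312+0+15·5·7=837 → min 442.
Optimal order: ((W₁ × W₂) × (((W₃ × W₄) × W₅) × W₆)) with cost 442.

442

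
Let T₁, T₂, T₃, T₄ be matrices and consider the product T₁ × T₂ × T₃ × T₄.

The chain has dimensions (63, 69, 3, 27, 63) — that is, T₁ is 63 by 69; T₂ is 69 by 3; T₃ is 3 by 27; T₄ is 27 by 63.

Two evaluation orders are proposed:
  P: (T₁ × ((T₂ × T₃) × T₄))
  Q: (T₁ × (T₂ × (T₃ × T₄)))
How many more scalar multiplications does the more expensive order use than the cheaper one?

Order P = (T₁ × ((T₂ × T₃) × T₄)): (T₂ × T₃): 69×3 by 3×27 → 69×27, cost 69·3·27 = 5589; ((T₂ × T₃) × T₄): 69×27 by 27×63 → 69×63, cost 69·27·63 = 117369; cumulative 122958; (T₁ × ((T₂ × T₃) × T₄)): 63×69 by 69×63 → 63×63, cost 63·69·63 = 273861; cumulative 396819. Total 396819.
Order Q = (T₁ × (T₂ × (T₃ × T₄))): (T₃ × T₄): 3×27 by 27×63 → 3×63, cost 3·27·63 = 5103; (T₂ × (T₃ × T₄)): 69×3 by 3×63 → 69×63, cost 69·3·63 = 13041; cumulative 18144; (T₁ × (T₂ × (T₃ × T₄))): 63×69 by 69×63 → 63×63, cost 63·69·63 = 273861; cumulative 292005. Total 292005.
Difference: |396819 − 292005| = 104814.

104814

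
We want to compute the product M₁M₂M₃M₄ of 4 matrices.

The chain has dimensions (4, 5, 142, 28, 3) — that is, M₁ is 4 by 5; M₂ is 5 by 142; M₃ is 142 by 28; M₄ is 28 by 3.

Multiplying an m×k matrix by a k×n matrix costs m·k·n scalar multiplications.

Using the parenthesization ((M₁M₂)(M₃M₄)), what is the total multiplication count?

16472

(M₁M₂): 4×5 by 5×142 → 4×142, cost 4·5·142 = 2840
(M₃M₄): 142×28 by 28×3 → 142×3, cost 142·28·3 = 11928
((M₁M₂)(M₃M₄)): 4×142 by 142×3 → 4×3, cost 4·142·3 = 1704; cumulative 16472
Total: 16472 scalar multiplications.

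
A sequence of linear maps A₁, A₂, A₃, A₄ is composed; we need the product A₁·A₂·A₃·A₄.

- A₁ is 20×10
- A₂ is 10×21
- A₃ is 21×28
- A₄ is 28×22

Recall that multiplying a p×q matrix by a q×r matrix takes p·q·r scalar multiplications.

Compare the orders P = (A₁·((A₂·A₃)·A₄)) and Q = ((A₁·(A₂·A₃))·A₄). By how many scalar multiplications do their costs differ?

Order P = (A₁·((A₂·A₃)·A₄)): (A₂·A₃): 10×21 by 21×28 → 10×28, cost 10·21·28 = 5880; ((A₂·A₃)·A₄): 10×28 by 28×22 → 10×22, cost 10·28·22 = 6160; cumulative 12040; (A₁·((A₂·A₃)·A₄)): 20×10 by 10×22 → 20×22, cost 20·10·22 = 4400; cumulative 16440. Total 16440.
Order Q = ((A₁·(A₂·A₃))·A₄): (A₂·A₃): 10×21 by 21×28 → 10×28, cost 10·21·28 = 5880; (A₁·(A₂·A₃)): 20×10 by 10×28 → 20×28, cost 20·10·28 = 5600; cumulative 11480; ((A₁·(A₂·A₃))·A₄): 20×28 by 28×22 → 20×22, cost 20·28·22 = 12320; cumulative 23800. Total 23800.
Difference: |16440 − 23800| = 7360.

7360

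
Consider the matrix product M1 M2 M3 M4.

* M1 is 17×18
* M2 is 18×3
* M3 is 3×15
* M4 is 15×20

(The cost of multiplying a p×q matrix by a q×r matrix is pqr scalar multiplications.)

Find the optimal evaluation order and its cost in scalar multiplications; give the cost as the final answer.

2838

Adjacent pairs: M1M2 = 17·18·3 = 918; M2M3 = 18·3·15 = 810; M3M4 = 3·15·20 = 900.
Length 3: M1..M3: k=1: 0+810+17·18·15=5400; k=2: 918+0+17·3·15=1683 → min 1683 | M2..M4: k=2: 0+900+18·3·20=1980; k=3: 810+0+18·15·20=6210 → min 1980.
Length 4: M1..M4: k=1: 0+1980+17·18·20=8100; k=2: 918+900+17·3·20=2838; k=3: 1683+0+17·15·20=6783 → min 2838.
Optimal parenthesization: ((M1 M2) (M3 M4)) with cost 2838.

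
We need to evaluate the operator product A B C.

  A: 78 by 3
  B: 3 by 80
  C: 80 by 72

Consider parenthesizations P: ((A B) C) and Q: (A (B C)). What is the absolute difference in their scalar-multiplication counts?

Order P = ((A B) C): (A B): 78×3 by 3×80 → 78×80, cost 78·3·80 = 18720; ((A B) C): 78×80 by 80×72 → 78×72, cost 78·80·72 = 449280; cumulative 468000. Total 468000.
Order Q = (A (B C)): (B C): 3×80 by 80×72 → 3×72, cost 3·80·72 = 17280; (A (B C)): 78×3 by 3×72 → 78×72, cost 78·3·72 = 16848; cumulative 34128. Total 34128.
Difference: |468000 − 34128| = 433872.

433872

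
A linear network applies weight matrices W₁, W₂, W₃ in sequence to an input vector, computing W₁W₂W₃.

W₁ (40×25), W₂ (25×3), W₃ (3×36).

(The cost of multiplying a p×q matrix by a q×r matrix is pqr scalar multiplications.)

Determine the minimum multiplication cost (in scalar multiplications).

Order (W₁(W₂W₃)): (W₂W₃): 25×3 by 3×36 → 25×36, cost 25·3·36 = 2700; (W₁(W₂W₃)): 40×25 by 25×36 → 40×36, cost 40·25·36 = 36000; cumulative 38700. Total 38700.
Order ((W₁W₂)W₃): (W₁W₂): 40×25 by 25×3 → 40×3, cost 40·25·3 = 3000; ((W₁W₂)W₃): 40×3 by 3×36 → 40×36, cost 40·3·36 = 4320; cumulative 7320. Total 7320.
Minimum: 7320.

7320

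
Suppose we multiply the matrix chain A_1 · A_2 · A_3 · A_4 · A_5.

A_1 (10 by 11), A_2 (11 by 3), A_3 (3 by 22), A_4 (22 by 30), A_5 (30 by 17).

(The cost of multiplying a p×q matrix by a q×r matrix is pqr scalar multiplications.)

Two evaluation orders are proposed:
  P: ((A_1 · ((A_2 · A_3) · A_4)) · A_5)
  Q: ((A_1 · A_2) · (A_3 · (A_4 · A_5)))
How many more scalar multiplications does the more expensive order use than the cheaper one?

3204

Order P = ((A_1 · ((A_2 · A_3) · A_4)) · A_5): (A_2 · A_3): 11×3 by 3×22 → 11×22, cost 11·3·22 = 726; ((A_2 · A_3) · A_4): 11×22 by 22×30 → 11×30, cost 11·22·30 = 7260; cumulative 7986; (A_1 · ((A_2 · A_3) · A_4)): 10×11 by 11×30 → 10×30, cost 10·11·30 = 3300; cumulative 11286; ((A_1 · ((A_2 · A_3) · A_4)) · A_5): 10×30 by 30×17 → 10×17, cost 10·30·17 = 5100; cumulative 16386. Total 16386.
Order Q = ((A_1 · A_2) · (A_3 · (A_4 · A_5))): (A_1 · A_2): 10×11 by 11×3 → 10×3, cost 10·11·3 = 330; (A_4 · A_5): 22×30 by 30×17 → 22×17, cost 22·30·17 = 11220; (A_3 · (A_4 · A_5)): 3×22 by 22×17 → 3×17, cost 3·22·17 = 1122; cumulative 12342; ((A_1 · A_2) · (A_3 · (A_4 · A_5))): 10×3 by 3×17 → 10×17, cost 10·3·17 = 510; cumulative 13182. Total 13182.
Difference: |16386 − 13182| = 3204.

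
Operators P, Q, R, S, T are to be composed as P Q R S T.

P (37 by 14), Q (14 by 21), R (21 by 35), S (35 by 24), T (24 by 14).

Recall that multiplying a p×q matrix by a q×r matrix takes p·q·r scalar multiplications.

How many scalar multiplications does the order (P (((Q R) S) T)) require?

(Q R): 14×21 by 21×35 → 14×35, cost 14·21·35 = 10290
((Q R) S): 14×35 by 35×24 → 14×24, cost 14·35·24 = 11760; cumulative 22050
(((Q R) S) T): 14×24 by 24×14 → 14×14, cost 14·24·14 = 4704; cumulative 26754
(P (((Q R) S) T)): 37×14 by 14×14 → 37×14, cost 37·14·14 = 7252; cumulative 34006
Total: 34006 scalar multiplications.

34006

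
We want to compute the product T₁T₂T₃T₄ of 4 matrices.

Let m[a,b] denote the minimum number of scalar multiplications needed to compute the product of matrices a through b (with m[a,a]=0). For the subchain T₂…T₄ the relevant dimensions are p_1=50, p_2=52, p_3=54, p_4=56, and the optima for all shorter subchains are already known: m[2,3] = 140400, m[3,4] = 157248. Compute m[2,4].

291600

m[2,4] = min over k∈[2,3] of m[2,k]+m[k+1,4]+p_{1}·p_k·p_{4}.
k=2: 0 + 157248 + 50·52·56 = 302848; k=3: 140400 + 0 + 50·54·56 = 291600.
Minimum: 291600 at k=3.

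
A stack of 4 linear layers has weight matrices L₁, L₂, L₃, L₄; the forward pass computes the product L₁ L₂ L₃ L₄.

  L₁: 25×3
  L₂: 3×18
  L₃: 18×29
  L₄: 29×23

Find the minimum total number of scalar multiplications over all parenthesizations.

5292

Adjacent pairs: L₁L₂ = 25·3·18 = 1350; L₂L₃ = 3·18·29 = 1566; L₃L₄ = 18·29·23 = 12006.
Length 3: L₁..L₃: k=1: 0+1566+25·3·29=3741; k=2: 1350+0+25·18·29=14400 → min 3741 | L₂..L₄: k=2: 0+12006+3·18·23=13248; k=3: 1566+0+3·29·23=3567 → min 3567.
Length 4: L₁..L₄: k=1: 0+3567+25·3·23=5292; k=2: 1350+12006+25·18·23=23706; k=3: 3741+0+25·29·23=20416 → min 5292.
Optimal order: (L₁ ((L₂ L₃) L₄)) with cost 5292.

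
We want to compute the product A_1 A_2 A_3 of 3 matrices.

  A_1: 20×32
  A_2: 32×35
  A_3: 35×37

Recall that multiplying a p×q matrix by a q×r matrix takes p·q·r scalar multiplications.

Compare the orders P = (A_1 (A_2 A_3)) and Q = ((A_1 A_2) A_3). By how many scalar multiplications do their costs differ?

16820

Order P = (A_1 (A_2 A_3)): (A_2 A_3): 32×35 by 35×37 → 32×37, cost 32·35·37 = 41440; (A_1 (A_2 A_3)): 20×32 by 32×37 → 20×37, cost 20·32·37 = 23680; cumulative 65120. Total 65120.
Order Q = ((A_1 A_2) A_3): (A_1 A_2): 20×32 by 32×35 → 20×35, cost 20·32·35 = 22400; ((A_1 A_2) A_3): 20×35 by 35×37 → 20×37, cost 20·35·37 = 25900; cumulative 48300. Total 48300.
Difference: |65120 − 48300| = 16820.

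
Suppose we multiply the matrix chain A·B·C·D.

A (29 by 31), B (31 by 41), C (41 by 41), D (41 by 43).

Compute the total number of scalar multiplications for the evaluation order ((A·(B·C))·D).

(B·C): 31×41 by 41×41 → 31×41, cost 31·41·41 = 52111
(A·(B·C)): 29×31 by 31×41 → 29×41, cost 29·31·41 = 36859; cumulative 88970
((A·(B·C))·D): 29×41 by 41×43 → 29×43, cost 29·41·43 = 51127; cumulative 140097
Total: 140097 scalar multiplications.

140097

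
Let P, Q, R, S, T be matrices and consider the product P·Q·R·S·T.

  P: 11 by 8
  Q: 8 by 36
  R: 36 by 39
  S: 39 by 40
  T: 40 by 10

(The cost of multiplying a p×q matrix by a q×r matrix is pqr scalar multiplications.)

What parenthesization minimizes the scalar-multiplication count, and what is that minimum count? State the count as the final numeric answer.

Adjacent pairs: PQ = 11·8·36 = 3168; QR = 8·36·39 = 11232; RS = 36·39·40 = 56160; ST = 39·40·10 = 15600.
Length 3: P..R: k=1: 0+11232+11·8·39=14664; k=2: 3168+0+11·36·39=18612 → min 14664 | Q..S: k=2: 0+56160+8·36·40=67680; k=3: 11232+0+8·39·40=23712 → min 23712 | R..T: k=3: 0+15600+36·39·10=29640; k=4: 56160+0+36·40·10=70560 → min 29640.
Length 4: P..S: k=1: 0+23712+11·8·40=27232; k=2: 3168+56160+11·36·40=75168; k=3: 14664+0+11·39·40=31824 → min 27232 | Q..T: k=2: 0+29640+8·36·10=32520; k=3: 11232+15600+8·39·10=29952; k=4: 23712+0+8·40·10=26912 → min 26912.
Length 5: P..T: k=1: 0+26912+11·8·10=27792; k=2: 3168+29640+11·36·10=36768; k=3: 14664+15600+11·39·10=34554; k=4: 27232+0+11·40·10=31632 → min 27792.
Optimal parenthesization: (P·(((Q·R)·S)·T)) with cost 27792.

27792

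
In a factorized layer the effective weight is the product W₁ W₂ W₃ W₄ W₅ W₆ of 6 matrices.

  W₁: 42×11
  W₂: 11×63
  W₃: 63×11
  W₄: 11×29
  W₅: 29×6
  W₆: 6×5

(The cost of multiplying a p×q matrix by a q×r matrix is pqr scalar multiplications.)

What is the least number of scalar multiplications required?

Adjacent pairs: W₁W₂ = 42·11·63 = 29106; W₂W₃ = 11·63·11 = 7623; W₃W₄ = 63·11·29 = 20097; W₄W₅ = 11·29·6 = 1914; W₅W₆ = 29·6·5 = 870.
Length 3: W₁..W₃: k=1: 0+7623+42·11·11=12705; k=2: 29106+0+42·63·11=58212 → min 12705 | W₂..W₄: k=2: 0+20097+11·63·29=40194; k=3: 7623+0+11·11·29=11132 → min 11132 | W₃..W₅: k=3: 0+1914+63·11·6=6072; k=4: 20097+0+63·29·6=31059 → min 6072 | W₄..W₆: k=4: 0+870+11·29·5=2465; k=5: 1914+0+11·6·5=2244 → min 2244.
Length 4: W₁..W₄: k=1: 0+11132+42·11·29=24530; k=2: 29106+20097+42·63·29=125937; k=3: 12705+0+42·11·29=26103 → min 24530 | W₂..W₅: k=2: 0+6072+11·63·6=10230; k=3: 7623+1914+11·11·6=10263; k=4: 11132+0+11·29·6=13046 → min 10230 | W₃..W₆: k=3: 0+2244+63·11·5=5709; k=4: 20097+870+63·29·5=30102; k=5: 6072+0+63·6·5=7962 → min 5709.
Length 5: W₁..W₅: k=1: 0+10230+42·11·6=13002; k=2: 29106+6072+42·63·6=51054; k=3: 12705+1914+42·11·6=17391; k=4: 24530+0+42·29·6=31838 → min 13002 | W₂..W₆: k=2: 0+5709+11·63·5=9174; k=3: 7623+2244+11·11·5=10472; k=4: 11132+870+11·29·5=13597; k=5: 10230+0+11·6·5=10560 → min 9174.
Length 6: W₁..W₆: k=1: 0+9174+42·11·5=11484; k=2: 29106+5709+42·63·5=48045; k=3: 12705+2244+42·11·5=17259; k=4: 24530+870+42·29·5=31490; k=5: 13002+0+42·6·5=14262 → min 11484.
Optimal order: (W₁ (W₂ (W₃ ((W₄ W₅) W₆)))) with cost 11484.

11484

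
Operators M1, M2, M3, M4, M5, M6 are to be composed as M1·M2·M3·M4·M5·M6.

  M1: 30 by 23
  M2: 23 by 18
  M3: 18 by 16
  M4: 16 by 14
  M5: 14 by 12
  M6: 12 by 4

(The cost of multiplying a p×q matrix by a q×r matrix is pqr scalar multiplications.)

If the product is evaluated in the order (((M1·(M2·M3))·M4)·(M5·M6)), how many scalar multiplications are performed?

26736

(M2·M3): 23×18 by 18×16 → 23×16, cost 23·18·16 = 6624
(M1·(M2·M3)): 30×23 by 23×16 → 30×16, cost 30·23·16 = 11040; cumulative 17664
((M1·(M2·M3))·M4): 30×16 by 16×14 → 30×14, cost 30·16·14 = 6720; cumulative 24384
(M5·M6): 14×12 by 12×4 → 14×4, cost 14·12·4 = 672
(((M1·(M2·M3))·M4)·(M5·M6)): 30×14 by 14×4 → 30×4, cost 30·14·4 = 1680; cumulative 26736
Total: 26736 scalar multiplications.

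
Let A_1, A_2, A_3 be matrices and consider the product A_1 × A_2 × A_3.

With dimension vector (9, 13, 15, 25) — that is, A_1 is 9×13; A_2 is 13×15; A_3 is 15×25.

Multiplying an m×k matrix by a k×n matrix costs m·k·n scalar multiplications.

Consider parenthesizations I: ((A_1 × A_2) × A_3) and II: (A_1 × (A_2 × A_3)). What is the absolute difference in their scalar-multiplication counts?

Order I = ((A_1 × A_2) × A_3): (A_1 × A_2): 9×13 by 13×15 → 9×15, cost 9·13·15 = 1755; ((A_1 × A_2) × A_3): 9×15 by 15×25 → 9×25, cost 9·15·25 = 3375; cumulative 5130. Total 5130.
Order II = (A_1 × (A_2 × A_3)): (A_2 × A_3): 13×15 by 15×25 → 13×25, cost 13·15·25 = 4875; (A_1 × (A_2 × A_3)): 9×13 by 13×25 → 9×25, cost 9·13·25 = 2925; cumulative 7800. Total 7800.
Difference: |5130 − 7800| = 2670.

2670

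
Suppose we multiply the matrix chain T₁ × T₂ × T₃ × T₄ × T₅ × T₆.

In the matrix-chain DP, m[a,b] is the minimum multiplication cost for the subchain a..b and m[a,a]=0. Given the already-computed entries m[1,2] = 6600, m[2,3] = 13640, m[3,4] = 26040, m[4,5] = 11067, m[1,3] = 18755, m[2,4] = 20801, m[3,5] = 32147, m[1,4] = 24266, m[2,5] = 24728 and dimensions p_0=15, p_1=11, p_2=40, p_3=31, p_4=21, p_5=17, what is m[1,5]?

27533

m[1,5] = min over k∈[1,4] of m[1,k]+m[k+1,5]+p_{0}·p_k·p_{5}.
k=1: 0 + 24728 + 15·11·17 = 27533; k=2: 6600 + 32147 + 15·40·17 = 48947; k=3: 18755 + 11067 + 15·31·17 = 37727; k=4: 24266 + 0 + 15·21·17 = 29621.
Minimum: 27533 at k=1.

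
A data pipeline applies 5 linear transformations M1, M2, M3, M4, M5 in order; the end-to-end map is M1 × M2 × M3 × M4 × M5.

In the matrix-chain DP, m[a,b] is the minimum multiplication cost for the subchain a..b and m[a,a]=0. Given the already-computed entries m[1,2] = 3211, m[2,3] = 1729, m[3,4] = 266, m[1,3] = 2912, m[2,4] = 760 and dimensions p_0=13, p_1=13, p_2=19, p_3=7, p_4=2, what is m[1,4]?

m[1,4] = min over k∈[1,3] of m[1,k]+m[k+1,4]+p_{0}·p_k·p_{4}.
k=1: 0 + 760 + 13·13·2 = 1098; k=2: 3211 + 266 + 13·19·2 = 3971; k=3: 2912 + 0 + 13·7·2 = 3094.
Minimum: 1098 at k=1.

1098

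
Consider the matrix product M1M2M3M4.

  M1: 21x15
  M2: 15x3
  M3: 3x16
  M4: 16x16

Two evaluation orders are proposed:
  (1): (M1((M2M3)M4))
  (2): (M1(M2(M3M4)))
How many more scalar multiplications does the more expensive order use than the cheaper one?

3072

Order (1) = (M1((M2M3)M4)): (M2M3): 15×3 by 3×16 → 15×16, cost 15·3·16 = 720; ((M2M3)M4): 15×16 by 16×16 → 15×16, cost 15·16·16 = 3840; cumulative 4560; (M1((M2M3)M4)): 21×15 by 15×16 → 21×16, cost 21·15·16 = 5040; cumulative 9600. Total 9600.
Order (2) = (M1(M2(M3M4))): (M3M4): 3×16 by 16×16 → 3×16, cost 3·16·16 = 768; (M2(M3M4)): 15×3 by 3×16 → 15×16, cost 15·3·16 = 720; cumulative 1488; (M1(M2(M3M4))): 21×15 by 15×16 → 21×16, cost 21·15·16 = 5040; cumulative 6528. Total 6528.
Difference: |9600 − 6528| = 3072.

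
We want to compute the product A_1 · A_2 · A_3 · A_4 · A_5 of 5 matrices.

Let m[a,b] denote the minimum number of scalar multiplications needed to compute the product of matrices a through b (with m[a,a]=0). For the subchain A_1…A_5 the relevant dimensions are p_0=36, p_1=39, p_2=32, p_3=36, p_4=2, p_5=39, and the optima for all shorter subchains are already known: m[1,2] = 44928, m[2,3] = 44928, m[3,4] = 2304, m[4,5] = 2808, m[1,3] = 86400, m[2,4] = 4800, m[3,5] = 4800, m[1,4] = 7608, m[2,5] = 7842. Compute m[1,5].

10416

m[1,5] = min over k∈[1,4] of m[1,k]+m[k+1,5]+p_{0}·p_k·p_{5}.
k=1: 0 + 7842 + 36·39·39 = 62598; k=2: 44928 + 4800 + 36·32·39 = 94656; k=3: 86400 + 2808 + 36·36·39 = 139752; k=4: 7608 + 0 + 36·2·39 = 10416.
Minimum: 10416 at k=4.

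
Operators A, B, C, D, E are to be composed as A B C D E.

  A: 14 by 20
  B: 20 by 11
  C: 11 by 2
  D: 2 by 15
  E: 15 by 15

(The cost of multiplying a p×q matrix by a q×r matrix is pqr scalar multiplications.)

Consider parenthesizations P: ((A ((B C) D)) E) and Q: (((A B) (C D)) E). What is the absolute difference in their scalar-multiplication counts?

Order P = ((A ((B C) D)) E): (B C): 20×11 by 11×2 → 20×2, cost 20·11·2 = 440; ((B C) D): 20×2 by 2×15 → 20×15, cost 20·2·15 = 600; cumulative 1040; (A ((B C) D)): 14×20 by 20×15 → 14×15, cost 14·20·15 = 4200; cumulative 5240; ((A ((B C) D)) E): 14×15 by 15×15 → 14×15, cost 14·15·15 = 3150; cumulative 8390. Total 8390.
Order Q = (((A B) (C D)) E): (A B): 14×20 by 20×11 → 14×11, cost 14·20·11 = 3080; (C D): 11×2 by 2×15 → 11×15, cost 11·2·15 = 330; ((A B) (C D)): 14×11 by 11×15 → 14×15, cost 14·11·15 = 2310; cumulative 5720; (((A B) (C D)) E): 14×15 by 15×15 → 14×15, cost 14·15·15 = 3150; cumulative 8870. Total 8870.
Difference: |8390 − 8870| = 480.

480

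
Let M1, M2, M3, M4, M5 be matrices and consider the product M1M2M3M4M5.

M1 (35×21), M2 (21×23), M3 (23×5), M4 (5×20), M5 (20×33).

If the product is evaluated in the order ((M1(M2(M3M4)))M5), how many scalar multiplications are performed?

49760

(M3M4): 23×5 by 5×20 → 23×20, cost 23·5·20 = 2300
(M2(M3M4)): 21×23 by 23×20 → 21×20, cost 21·23·20 = 9660; cumulative 11960
(M1(M2(M3M4))): 35×21 by 21×20 → 35×20, cost 35·21·20 = 14700; cumulative 26660
((M1(M2(M3M4)))M5): 35×20 by 20×33 → 35×33, cost 35·20·33 = 23100; cumulative 49760
Total: 49760 scalar multiplications.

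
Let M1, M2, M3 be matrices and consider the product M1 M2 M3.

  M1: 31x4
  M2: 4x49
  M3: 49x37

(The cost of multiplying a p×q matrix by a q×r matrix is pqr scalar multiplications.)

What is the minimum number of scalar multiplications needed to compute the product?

11840

Order (M1 (M2 M3)): (M2 M3): 4×49 by 49×37 → 4×37, cost 4·49·37 = 7252; (M1 (M2 M3)): 31×4 by 4×37 → 31×37, cost 31·4·37 = 4588; cumulative 11840. Total 11840.
Order ((M1 M2) M3): (M1 M2): 31×4 by 4×49 → 31×49, cost 31·4·49 = 6076; ((M1 M2) M3): 31×49 by 49×37 → 31×37, cost 31·49·37 = 56203; cumulative 62279. Total 62279.
Minimum: 11840.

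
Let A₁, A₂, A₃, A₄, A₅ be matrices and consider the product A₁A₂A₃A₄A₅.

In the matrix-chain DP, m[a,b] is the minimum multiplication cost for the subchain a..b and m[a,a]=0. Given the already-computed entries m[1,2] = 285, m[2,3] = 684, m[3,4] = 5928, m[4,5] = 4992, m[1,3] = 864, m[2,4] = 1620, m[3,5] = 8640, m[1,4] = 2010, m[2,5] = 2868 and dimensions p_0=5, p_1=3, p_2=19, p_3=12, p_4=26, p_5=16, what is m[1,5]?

3108

m[1,5] = min over k∈[1,4] of m[1,k]+m[k+1,5]+p_{0}·p_k·p_{5}.
k=1: 0 + 2868 + 5·3·16 = 3108; k=2: 285 + 8640 + 5·19·16 = 10445; k=3: 864 + 4992 + 5·12·16 = 6816; k=4: 2010 + 0 + 5·26·16 = 4090.
Minimum: 3108 at k=1.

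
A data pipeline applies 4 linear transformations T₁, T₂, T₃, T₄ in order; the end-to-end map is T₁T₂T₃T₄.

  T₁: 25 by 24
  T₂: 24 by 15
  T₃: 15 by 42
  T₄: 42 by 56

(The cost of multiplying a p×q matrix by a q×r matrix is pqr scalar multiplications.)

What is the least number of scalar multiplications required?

65280

Adjacent pairs: T₁T₂ = 25·24·15 = 9000; T₂T₃ = 24·15·42 = 15120; T₃T₄ = 15·42·56 = 35280.
Length 3: T₁..T₃: k=1: 0+15120+25·24·42=40320; k=2: 9000+0+25·15·42=24750 → min 24750 | T₂..T₄: k=2: 0+35280+24·15·56=55440; k=3: 15120+0+24·42·56=71568 → min 55440.
Length 4: T₁..T₄: k=1: 0+55440+25·24·56=89040; k=2: 9000+35280+25·15·56=65280; k=3: 24750+0+25·42·56=83550 → min 65280.
Optimal order: ((T₁T₂)(T₃T₄)) with cost 65280.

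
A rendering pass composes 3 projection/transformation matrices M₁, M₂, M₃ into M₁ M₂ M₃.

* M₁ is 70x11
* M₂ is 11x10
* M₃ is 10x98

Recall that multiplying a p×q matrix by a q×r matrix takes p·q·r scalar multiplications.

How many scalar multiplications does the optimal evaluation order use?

Order (M₁ (M₂ M₃)): (M₂ M₃): 11×10 by 10×98 → 11×98, cost 11·10·98 = 10780; (M₁ (M₂ M₃)): 70×11 by 11×98 → 70×98, cost 70·11·98 = 75460; cumulative 86240. Total 86240.
Order ((M₁ M₂) M₃): (M₁ M₂): 70×11 by 11×10 → 70×10, cost 70·11·10 = 7700; ((M₁ M₂) M₃): 70×10 by 10×98 → 70×98, cost 70·10·98 = 68600; cumulative 76300. Total 76300.
Minimum: 76300.

76300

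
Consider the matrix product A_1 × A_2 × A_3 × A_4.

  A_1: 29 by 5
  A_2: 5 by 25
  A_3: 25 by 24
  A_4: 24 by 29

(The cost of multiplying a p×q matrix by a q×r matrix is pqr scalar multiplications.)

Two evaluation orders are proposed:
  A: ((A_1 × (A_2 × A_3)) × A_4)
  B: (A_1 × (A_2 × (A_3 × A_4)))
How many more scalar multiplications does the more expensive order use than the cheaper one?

1434

Order A = ((A_1 × (A_2 × A_3)) × A_4): (A_2 × A_3): 5×25 by 25×24 → 5×24, cost 5·25·24 = 3000; (A_1 × (A_2 × A_3)): 29×5 by 5×24 → 29×24, cost 29·5·24 = 3480; cumulative 6480; ((A_1 × (A_2 × A_3)) × A_4): 29×24 by 24×29 → 29×29, cost 29·24·29 = 20184; cumulative 26664. Total 26664.
Order B = (A_1 × (A_2 × (A_3 × A_4))): (A_3 × A_4): 25×24 by 24×29 → 25×29, cost 25·24·29 = 17400; (A_2 × (A_3 × A_4)): 5×25 by 25×29 → 5×29, cost 5·25·29 = 3625; cumulative 21025; (A_1 × (A_2 × (A_3 × A_4))): 29×5 by 5×29 → 29×29, cost 29·5·29 = 4205; cumulative 25230. Total 25230.
Difference: |26664 − 25230| = 1434.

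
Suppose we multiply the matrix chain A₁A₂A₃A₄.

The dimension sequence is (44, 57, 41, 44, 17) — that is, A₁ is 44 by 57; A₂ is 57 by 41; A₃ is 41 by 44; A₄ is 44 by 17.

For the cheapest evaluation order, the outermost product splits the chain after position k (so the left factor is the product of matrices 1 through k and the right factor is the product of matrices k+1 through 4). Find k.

1

Adjacent pairs: A₁A₂ = 44·57·41 = 102828; A₂A₃ = 57·41·44 = 102828; A₃A₄ = 41·44·17 = 30668.
Length 3: A₁..A₃: k=1: 0+102828+44·57·44=213180; k=2: 102828+0+44·41·44=182204 → min 182204 | A₂..A₄: k=2: 0+30668+57·41·17=70397; k=3: 102828+0+57·44·17=145464 → min 70397.
Top-level splits: k=1: (A₁..A₁)·(A₂..A₄) → 0+70397+44·57·17 = 113033; k=2: (A₁..A₂)·(A₃..A₄) → 102828+30668+44·41·17 = 164164; k=3: (A₁..A₃)·(A₄..A₄) → 182204+0+44·44·17 = 215116.
Best split is after A₁, i.e. k = 1.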